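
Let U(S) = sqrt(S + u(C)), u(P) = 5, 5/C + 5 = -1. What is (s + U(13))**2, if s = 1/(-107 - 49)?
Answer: 438049/24336 - sqrt(2)/26 ≈ 17.946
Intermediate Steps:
C = -5/6 (C = 5/(-5 - 1) = 5/(-6) = 5*(-1/6) = -5/6 ≈ -0.83333)
s = -1/156 (s = 1/(-156) = -1/156 ≈ -0.0064103)
U(S) = sqrt(5 + S) (U(S) = sqrt(S + 5) = sqrt(5 + S))
(s + U(13))**2 = (-1/156 + sqrt(5 + 13))**2 = (-1/156 + sqrt(18))**2 = (-1/156 + 3*sqrt(2))**2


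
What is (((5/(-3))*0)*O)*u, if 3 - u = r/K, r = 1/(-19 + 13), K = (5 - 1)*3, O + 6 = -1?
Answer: 0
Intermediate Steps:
O = -7 (O = -6 - 1 = -7)
K = 12 (K = 4*3 = 12)
r = -⅙ (r = 1/(-6) = -⅙ ≈ -0.16667)
u = 217/72 (u = 3 - (-1)/(6*12) = 3 - 1*(-1/72) = 3 + 1/72 = 217/72 ≈ 3.0139)
(((5/(-3))*0)*O)*u = (((5/(-3))*0)*(-7))*(217/72) = (((5*(-⅓))*0)*(-7))*(217/72) = (-5/3*0*(-7))*(217/72) = (0*(-7))*(217/72) = 0*(217/72) = 0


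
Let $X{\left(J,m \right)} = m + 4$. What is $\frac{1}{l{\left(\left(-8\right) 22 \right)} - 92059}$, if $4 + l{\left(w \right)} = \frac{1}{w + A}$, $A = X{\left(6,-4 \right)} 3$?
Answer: $- \frac{176}{16203089} \approx -1.0862 \cdot 10^{-5}$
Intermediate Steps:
$X{\left(J,m \right)} = 4 + m$
$A = 0$ ($A = \left(4 - 4\right) 3 = 0 \cdot 3 = 0$)
$l{\left(w \right)} = -4 + \frac{1}{w}$ ($l{\left(w \right)} = -4 + \frac{1}{w + 0} = -4 + \frac{1}{w}$)
$\frac{1}{l{\left(\left(-8\right) 22 \right)} - 92059} = \frac{1}{\left(-4 + \frac{1}{\left(-8\right) 22}\right) - 92059} = \frac{1}{\left(-4 + \frac{1}{-176}\right) - 92059} = \frac{1}{\left(-4 - \frac{1}{176}\right) - 92059} = \frac{1}{- \frac{705}{176} - 92059} = \frac{1}{- \frac{16203089}{176}} = - \frac{176}{16203089}$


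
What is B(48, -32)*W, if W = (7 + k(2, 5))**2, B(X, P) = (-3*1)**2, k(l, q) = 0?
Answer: 441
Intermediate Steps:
B(X, P) = 9 (B(X, P) = (-3)**2 = 9)
W = 49 (W = (7 + 0)**2 = 7**2 = 49)
B(48, -32)*W = 9*49 = 441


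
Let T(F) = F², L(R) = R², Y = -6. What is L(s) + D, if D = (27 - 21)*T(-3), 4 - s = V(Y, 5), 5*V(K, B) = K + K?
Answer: 2374/25 ≈ 94.960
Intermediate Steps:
V(K, B) = 2*K/5 (V(K, B) = (K + K)/5 = (2*K)/5 = 2*K/5)
s = 32/5 (s = 4 - 2*(-6)/5 = 4 - 1*(-12/5) = 4 + 12/5 = 32/5 ≈ 6.4000)
D = 54 (D = (27 - 21)*(-3)² = 6*9 = 54)
L(s) + D = (32/5)² + 54 = 1024/25 + 54 = 2374/25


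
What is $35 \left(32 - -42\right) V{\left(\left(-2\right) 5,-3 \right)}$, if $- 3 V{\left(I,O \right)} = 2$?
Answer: $- \frac{5180}{3} \approx -1726.7$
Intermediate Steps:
$V{\left(I,O \right)} = - \frac{2}{3}$ ($V{\left(I,O \right)} = \left(- \frac{1}{3}\right) 2 = - \frac{2}{3}$)
$35 \left(32 - -42\right) V{\left(\left(-2\right) 5,-3 \right)} = 35 \left(32 - -42\right) \left(- \frac{2}{3}\right) = 35 \left(32 + 42\right) \left(- \frac{2}{3}\right) = 35 \cdot 74 \left(- \frac{2}{3}\right) = 2590 \left(- \frac{2}{3}\right) = - \frac{5180}{3}$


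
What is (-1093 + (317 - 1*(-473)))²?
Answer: 91809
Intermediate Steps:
(-1093 + (317 - 1*(-473)))² = (-1093 + (317 + 473))² = (-1093 + 790)² = (-303)² = 91809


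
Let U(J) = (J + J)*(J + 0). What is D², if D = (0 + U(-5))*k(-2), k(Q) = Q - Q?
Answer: 0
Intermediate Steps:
k(Q) = 0
U(J) = 2*J² (U(J) = (2*J)*J = 2*J²)
D = 0 (D = (0 + 2*(-5)²)*0 = (0 + 2*25)*0 = (0 + 50)*0 = 50*0 = 0)
D² = 0² = 0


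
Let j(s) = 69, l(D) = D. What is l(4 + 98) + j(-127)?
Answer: 171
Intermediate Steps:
l(4 + 98) + j(-127) = (4 + 98) + 69 = 102 + 69 = 171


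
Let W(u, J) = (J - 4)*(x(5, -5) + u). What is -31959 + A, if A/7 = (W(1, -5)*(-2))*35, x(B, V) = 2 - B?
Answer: -40779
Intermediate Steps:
W(u, J) = (-4 + J)*(-3 + u) (W(u, J) = (J - 4)*((2 - 1*5) + u) = (-4 + J)*((2 - 5) + u) = (-4 + J)*(-3 + u))
A = -8820 (A = 7*(((12 - 4*1 - 3*(-5) - 5*1)*(-2))*35) = 7*(((12 - 4 + 15 - 5)*(-2))*35) = 7*((18*(-2))*35) = 7*(-36*35) = 7*(-1260) = -8820)
-31959 + A = -31959 - 8820 = -40779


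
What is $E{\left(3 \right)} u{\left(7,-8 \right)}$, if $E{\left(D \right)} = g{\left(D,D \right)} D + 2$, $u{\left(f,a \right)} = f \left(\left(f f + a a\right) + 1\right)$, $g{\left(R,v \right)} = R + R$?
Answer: $15960$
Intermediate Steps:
$g{\left(R,v \right)} = 2 R$
$u{\left(f,a \right)} = f \left(1 + a^{2} + f^{2}\right)$ ($u{\left(f,a \right)} = f \left(\left(f^{2} + a^{2}\right) + 1\right) = f \left(\left(a^{2} + f^{2}\right) + 1\right) = f \left(1 + a^{2} + f^{2}\right)$)
$E{\left(D \right)} = 2 + 2 D^{2}$ ($E{\left(D \right)} = 2 D D + 2 = 2 D^{2} + 2 = 2 + 2 D^{2}$)
$E{\left(3 \right)} u{\left(7,-8 \right)} = \left(2 + 2 \cdot 3^{2}\right) 7 \left(1 + \left(-8\right)^{2} + 7^{2}\right) = \left(2 + 2 \cdot 9\right) 7 \left(1 + 64 + 49\right) = \left(2 + 18\right) 7 \cdot 114 = 20 \cdot 798 = 15960$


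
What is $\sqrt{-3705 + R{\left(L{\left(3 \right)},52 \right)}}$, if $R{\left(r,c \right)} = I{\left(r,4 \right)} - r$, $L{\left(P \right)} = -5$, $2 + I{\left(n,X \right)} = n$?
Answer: $i \sqrt{3707} \approx 60.885 i$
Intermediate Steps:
$I{\left(n,X \right)} = -2 + n$
$R{\left(r,c \right)} = -2$ ($R{\left(r,c \right)} = \left(-2 + r\right) - r = -2$)
$\sqrt{-3705 + R{\left(L{\left(3 \right)},52 \right)}} = \sqrt{-3705 - 2} = \sqrt{-3707} = i \sqrt{3707}$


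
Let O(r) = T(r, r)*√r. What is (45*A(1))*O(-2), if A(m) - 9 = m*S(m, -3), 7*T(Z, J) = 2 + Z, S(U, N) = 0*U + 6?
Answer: 0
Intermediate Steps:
S(U, N) = 6 (S(U, N) = 0 + 6 = 6)
T(Z, J) = 2/7 + Z/7 (T(Z, J) = (2 + Z)/7 = 2/7 + Z/7)
O(r) = √r*(2/7 + r/7) (O(r) = (2/7 + r/7)*√r = √r*(2/7 + r/7))
A(m) = 9 + 6*m (A(m) = 9 + m*6 = 9 + 6*m)
(45*A(1))*O(-2) = (45*(9 + 6*1))*(√(-2)*(2 - 2)/7) = (45*(9 + 6))*((⅐)*(I*√2)*0) = (45*15)*0 = 675*0 = 0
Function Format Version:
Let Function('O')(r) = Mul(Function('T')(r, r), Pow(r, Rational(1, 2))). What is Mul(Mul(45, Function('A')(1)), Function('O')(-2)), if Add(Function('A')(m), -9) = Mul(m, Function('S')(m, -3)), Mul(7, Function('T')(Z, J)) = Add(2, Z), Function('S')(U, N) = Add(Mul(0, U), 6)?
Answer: 0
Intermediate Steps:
Function('S')(U, N) = 6 (Function('S')(U, N) = Add(0, 6) = 6)
Function('T')(Z, J) = Add(Rational(2, 7), Mul(Rational(1, 7), Z)) (Function('T')(Z, J) = Mul(Rational(1, 7), Add(2, Z)) = Add(Rational(2, 7), Mul(Rational(1, 7), Z)))
Function('O')(r) = Mul(Pow(r, Rational(1, 2)), Add(Rational(2, 7), Mul(Rational(1, 7), r))) (Function('O')(r) = Mul(Add(Rational(2, 7), Mul(Rational(1, 7), r)), Pow(r, Rational(1, 2))) = Mul(Pow(r, Rational(1, 2)), Add(Rational(2, 7), Mul(Rational(1, 7), r))))
Function('A')(m) = Add(9, Mul(6, m)) (Function('A')(m) = Add(9, Mul(m, 6)) = Add(9, Mul(6, m)))
Mul(Mul(45, Function('A')(1)), Function('O')(-2)) = Mul(Mul(45, Add(9, Mul(6, 1))), Mul(Rational(1, 7), Pow(-2, Rational(1, 2)), Add(2, -2))) = Mul(Mul(45, Add(9, 6)), Mul(Rational(1, 7), Mul(I, Pow(2, Rational(1, 2))), 0)) = Mul(Mul(45, 15), 0) = Mul(675, 0) = 0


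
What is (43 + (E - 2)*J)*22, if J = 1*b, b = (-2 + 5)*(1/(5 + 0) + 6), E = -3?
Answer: -1100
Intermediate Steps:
b = 93/5 (b = 3*(1/5 + 6) = 3*(⅕ + 6) = 3*(31/5) = 93/5 ≈ 18.600)
J = 93/5 (J = 1*(93/5) = 93/5 ≈ 18.600)
(43 + (E - 2)*J)*22 = (43 + (-3 - 2)*(93/5))*22 = (43 - 5*93/5)*22 = (43 - 93)*22 = -50*22 = -1100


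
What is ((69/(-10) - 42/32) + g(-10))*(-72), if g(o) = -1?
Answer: 6633/10 ≈ 663.30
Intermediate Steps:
((69/(-10) - 42/32) + g(-10))*(-72) = ((69/(-10) - 42/32) - 1)*(-72) = ((69*(-1/10) - 42*1/32) - 1)*(-72) = ((-69/10 - 21/16) - 1)*(-72) = (-657/80 - 1)*(-72) = -737/80*(-72) = 6633/10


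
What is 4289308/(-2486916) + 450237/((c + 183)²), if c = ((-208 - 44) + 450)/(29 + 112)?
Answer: 6639572097134/576572201001 ≈ 11.516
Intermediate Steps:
c = 66/47 (c = (-252 + 450)/141 = 198*(1/141) = 66/47 ≈ 1.4043)
4289308/(-2486916) + 450237/((c + 183)²) = 4289308/(-2486916) + 450237/((66/47 + 183)²) = 4289308*(-1/2486916) + 450237/((8667/47)²) = -1072327/621729 + 450237/(75116889/2209) = -1072327/621729 + 450237*(2209/75116889) = -1072327/621729 + 331524511/25038963 = 6639572097134/576572201001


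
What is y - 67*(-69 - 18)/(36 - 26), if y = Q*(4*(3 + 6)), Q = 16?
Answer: 11589/10 ≈ 1158.9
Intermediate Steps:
y = 576 (y = 16*(4*(3 + 6)) = 16*(4*9) = 16*36 = 576)
y - 67*(-69 - 18)/(36 - 26) = 576 - 67*(-69 - 18)/(36 - 26) = 576 - (-5829)/10 = 576 - 67*(-87/10) = 576 + 5829/10 = 11589/10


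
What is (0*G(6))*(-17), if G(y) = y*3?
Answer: 0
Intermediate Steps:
G(y) = 3*y
(0*G(6))*(-17) = (0*(3*6))*(-17) = (0*18)*(-17) = 0*(-17) = 0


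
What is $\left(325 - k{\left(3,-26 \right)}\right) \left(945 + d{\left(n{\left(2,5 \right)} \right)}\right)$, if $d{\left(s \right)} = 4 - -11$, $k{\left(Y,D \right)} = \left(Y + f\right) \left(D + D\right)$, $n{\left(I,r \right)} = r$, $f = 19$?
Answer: $1410240$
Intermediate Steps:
$k{\left(Y,D \right)} = 2 D \left(19 + Y\right)$ ($k{\left(Y,D \right)} = \left(Y + 19\right) \left(D + D\right) = \left(19 + Y\right) 2 D = 2 D \left(19 + Y\right)$)
$d{\left(s \right)} = 15$ ($d{\left(s \right)} = 4 + 11 = 15$)
$\left(325 - k{\left(3,-26 \right)}\right) \left(945 + d{\left(n{\left(2,5 \right)} \right)}\right) = \left(325 - 2 \left(-26\right) \left(19 + 3\right)\right) \left(945 + 15\right) = \left(325 - 2 \left(-26\right) 22\right) 960 = \left(325 - -1144\right) 960 = \left(325 + 1144\right) 960 = 1469 \cdot 960 = 1410240$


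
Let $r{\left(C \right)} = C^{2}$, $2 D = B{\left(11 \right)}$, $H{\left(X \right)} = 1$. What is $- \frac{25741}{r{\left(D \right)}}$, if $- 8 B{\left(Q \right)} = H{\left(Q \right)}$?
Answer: $-6589696$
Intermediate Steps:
$B{\left(Q \right)} = - \frac{1}{8}$ ($B{\left(Q \right)} = \left(- \frac{1}{8}\right) 1 = - \frac{1}{8}$)
$D = - \frac{1}{16}$ ($D = \frac{1}{2} \left(- \frac{1}{8}\right) = - \frac{1}{16} \approx -0.0625$)
$- \frac{25741}{r{\left(D \right)}} = - \frac{25741}{\left(- \frac{1}{16}\right)^{2}} = - 25741 \frac{1}{\frac{1}{256}} = \left(-25741\right) 256 = -6589696$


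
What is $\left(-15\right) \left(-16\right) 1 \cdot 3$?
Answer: $720$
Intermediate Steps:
$\left(-15\right) \left(-16\right) 1 \cdot 3 = 240 \cdot 3 = 720$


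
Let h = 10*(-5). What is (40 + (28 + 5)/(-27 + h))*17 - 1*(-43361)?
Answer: 308236/7 ≈ 44034.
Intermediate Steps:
h = -50
(40 + (28 + 5)/(-27 + h))*17 - 1*(-43361) = (40 + (28 + 5)/(-27 - 50))*17 - 1*(-43361) = (40 + 33/(-77))*17 + 43361 = (40 + 33*(-1/77))*17 + 43361 = (40 - 3/7)*17 + 43361 = (277/7)*17 + 43361 = 4709/7 + 43361 = 308236/7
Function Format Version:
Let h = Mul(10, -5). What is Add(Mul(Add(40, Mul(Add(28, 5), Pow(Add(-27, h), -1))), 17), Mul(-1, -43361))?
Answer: Rational(308236, 7) ≈ 44034.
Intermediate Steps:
h = -50
Add(Mul(Add(40, Mul(Add(28, 5), Pow(Add(-27, h), -1))), 17), Mul(-1, -43361)) = Add(Mul(Add(40, Mul(Add(28, 5), Pow(Add(-27, -50), -1))), 17), Mul(-1, -43361)) = Add(Mul(Add(40, Mul(33, Pow(-77, -1))), 17), 43361) = Add(Mul(Add(40, Mul(33, Rational(-1, 77))), 17), 43361) = Add(Mul(Add(40, Rational(-3, 7)), 17), 43361) = Add(Mul(Rational(277, 7), 17), 43361) = Add(Rational(4709, 7), 43361) = Rational(308236, 7)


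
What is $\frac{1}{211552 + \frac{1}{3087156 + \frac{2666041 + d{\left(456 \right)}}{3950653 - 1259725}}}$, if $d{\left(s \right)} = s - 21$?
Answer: $\frac{2076829296811}{439357391399633404} \approx 4.727 \cdot 10^{-6}$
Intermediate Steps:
$d{\left(s \right)} = -21 + s$
$\frac{1}{211552 + \frac{1}{3087156 + \frac{2666041 + d{\left(456 \right)}}{3950653 - 1259725}}} = \frac{1}{211552 + \frac{1}{3087156 + \frac{2666041 + \left(-21 + 456\right)}{3950653 - 1259725}}} = \frac{1}{211552 + \frac{1}{3087156 + \frac{2666041 + 435}{2690928}}} = \frac{1}{211552 + \frac{1}{3087156 + 2666476 \cdot \frac{1}{2690928}}} = \frac{1}{211552 + \frac{1}{3087156 + \frac{666619}{672732}}} = \frac{1}{211552 + \frac{1}{\frac{2076829296811}{672732}}} = \frac{1}{211552 + \frac{672732}{2076829296811}} = \frac{1}{\frac{439357391399633404}{2076829296811}} = \frac{2076829296811}{439357391399633404}$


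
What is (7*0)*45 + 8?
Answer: 8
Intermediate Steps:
(7*0)*45 + 8 = 0*45 + 8 = 0 + 8 = 8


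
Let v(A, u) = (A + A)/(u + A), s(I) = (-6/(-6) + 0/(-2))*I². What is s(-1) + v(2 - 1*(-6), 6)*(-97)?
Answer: -769/7 ≈ -109.86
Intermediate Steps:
s(I) = I² (s(I) = (-6*(-⅙) + 0*(-½))*I² = (1 + 0)*I² = 1*I² = I²)
v(A, u) = 2*A/(A + u) (v(A, u) = (2*A)/(A + u) = 2*A/(A + u))
s(-1) + v(2 - 1*(-6), 6)*(-97) = (-1)² + (2*(2 - 1*(-6))/((2 - 1*(-6)) + 6))*(-97) = 1 + (2*(2 + 6)/((2 + 6) + 6))*(-97) = 1 + (2*8/(8 + 6))*(-97) = 1 + (2*8/14)*(-97) = 1 + (2*8*(1/14))*(-97) = 1 + (8/7)*(-97) = 1 - 776/7 = -769/7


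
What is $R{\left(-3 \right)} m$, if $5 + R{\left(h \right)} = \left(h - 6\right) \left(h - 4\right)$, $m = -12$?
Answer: $-696$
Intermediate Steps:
$R{\left(h \right)} = -5 + \left(-6 + h\right) \left(-4 + h\right)$ ($R{\left(h \right)} = -5 + \left(h - 6\right) \left(h - 4\right) = -5 + \left(-6 + h\right) \left(-4 + h\right)$)
$R{\left(-3 \right)} m = \left(19 + \left(-3\right)^{2} - -30\right) \left(-12\right) = \left(19 + 9 + 30\right) \left(-12\right) = 58 \left(-12\right) = -696$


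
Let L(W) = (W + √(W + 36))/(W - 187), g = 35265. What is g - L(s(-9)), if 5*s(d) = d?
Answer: 33290151/944 + 3*√95/944 ≈ 35265.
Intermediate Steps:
s(d) = d/5
L(W) = (W + √(36 + W))/(-187 + W)
g - L(s(-9)) = 35265 - ((⅕)*(-9) + √(36 + (⅕)*(-9)))/(-187 + (⅕)*(-9)) = 35265 - (-9/5 + √(36 - 9/5))/(-187 - 9/5) = 35265 - (-9/5 + √(171/5))/(-944/5) = 35265 - (-5)*(-9/5 + 3*√95/5)/944 = 35265 - (9/944 - 3*√95/944) = 35265 + (-9/944 + 3*√95/944) = 33290151/944 + 3*√95/944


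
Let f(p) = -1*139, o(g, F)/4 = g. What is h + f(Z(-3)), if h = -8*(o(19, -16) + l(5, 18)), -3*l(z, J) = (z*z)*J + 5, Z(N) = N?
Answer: 1399/3 ≈ 466.33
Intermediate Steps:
o(g, F) = 4*g
f(p) = -139
l(z, J) = -5/3 - J*z²/3 (l(z, J) = -((z*z)*J + 5)/3 = -(z²*J + 5)/3 = -(J*z² + 5)/3 = -(5 + J*z²)/3 = -5/3 - J*z²/3)
h = 1816/3 (h = -8*(4*19 + (-5/3 - ⅓*18*5²)) = -8*(76 + (-5/3 - ⅓*18*25)) = -8*(76 + (-5/3 - 150)) = -8*(76 - 455/3) = -8*(-227/3) = 1816/3 ≈ 605.33)
h + f(Z(-3)) = 1816/3 - 139 = 1399/3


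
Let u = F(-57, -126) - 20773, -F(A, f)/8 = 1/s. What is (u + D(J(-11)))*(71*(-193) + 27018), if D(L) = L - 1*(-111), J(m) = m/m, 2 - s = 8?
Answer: -825250385/3 ≈ -2.7508e+8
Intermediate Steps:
s = -6 (s = 2 - 1*8 = 2 - 8 = -6)
J(m) = 1
F(A, f) = 4/3 (F(A, f) = -8/(-6) = -8*(-⅙) = 4/3)
D(L) = 111 + L (D(L) = L + 111 = 111 + L)
u = -62315/3 (u = 4/3 - 20773 = -62315/3 ≈ -20772.)
(u + D(J(-11)))*(71*(-193) + 27018) = (-62315/3 + (111 + 1))*(71*(-193) + 27018) = (-62315/3 + 112)*(-13703 + 27018) = -61979/3*13315 = -825250385/3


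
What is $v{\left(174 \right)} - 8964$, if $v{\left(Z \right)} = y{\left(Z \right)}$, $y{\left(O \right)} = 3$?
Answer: $-8961$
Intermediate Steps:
$v{\left(Z \right)} = 3$
$v{\left(174 \right)} - 8964 = 3 - 8964 = -8961$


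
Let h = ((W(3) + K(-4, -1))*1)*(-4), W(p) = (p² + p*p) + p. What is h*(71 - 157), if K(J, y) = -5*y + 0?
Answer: 8944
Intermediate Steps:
K(J, y) = -5*y
W(p) = p + 2*p² (W(p) = (p² + p²) + p = 2*p² + p = p + 2*p²)
h = -104 (h = ((3*(1 + 2*3) - 5*(-1))*1)*(-4) = ((3*(1 + 6) + 5)*1)*(-4) = ((3*7 + 5)*1)*(-4) = ((21 + 5)*1)*(-4) = (26*1)*(-4) = 26*(-4) = -104)
h*(71 - 157) = -104*(71 - 157) = -104*(-86) = 8944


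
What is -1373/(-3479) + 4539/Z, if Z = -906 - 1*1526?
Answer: -12452045/8460928 ≈ -1.4717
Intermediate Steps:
Z = -2432 (Z = -906 - 1526 = -2432)
-1373/(-3479) + 4539/Z = -1373/(-3479) + 4539/(-2432) = -1373*(-1/3479) + 4539*(-1/2432) = 1373/3479 - 4539/2432 = -12452045/8460928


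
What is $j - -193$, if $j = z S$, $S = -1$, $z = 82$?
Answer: $111$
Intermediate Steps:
$j = -82$ ($j = 82 \left(-1\right) = -82$)
$j - -193 = -82 - -193 = -82 + 193 = 111$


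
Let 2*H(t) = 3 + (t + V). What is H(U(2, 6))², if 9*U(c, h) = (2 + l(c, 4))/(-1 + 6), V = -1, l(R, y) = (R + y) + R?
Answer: 100/81 ≈ 1.2346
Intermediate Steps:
l(R, y) = y + 2*R
U(c, h) = 2/15 + 2*c/45 (U(c, h) = ((2 + (4 + 2*c))/(-1 + 6))/9 = ((6 + 2*c)/5)/9 = ((6 + 2*c)*(⅕))/9 = (6/5 + 2*c/5)/9 = 2/15 + 2*c/45)
H(t) = 1 + t/2 (H(t) = (3 + (t - 1))/2 = (3 + (-1 + t))/2 = (2 + t)/2 = 1 + t/2)
H(U(2, 6))² = (1 + (2/15 + (2/45)*2)/2)² = (1 + (2/15 + 4/45)/2)² = (1 + (½)*(2/9))² = (1 + ⅑)² = (10/9)² = 100/81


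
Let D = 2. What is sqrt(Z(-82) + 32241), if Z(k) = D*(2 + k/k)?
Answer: 3*sqrt(3583) ≈ 179.57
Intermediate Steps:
Z(k) = 6 (Z(k) = 2*(2 + k/k) = 2*(2 + 1) = 2*3 = 6)
sqrt(Z(-82) + 32241) = sqrt(6 + 32241) = sqrt(32247) = 3*sqrt(3583)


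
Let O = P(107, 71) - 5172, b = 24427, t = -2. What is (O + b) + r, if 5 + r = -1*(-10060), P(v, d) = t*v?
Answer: 29096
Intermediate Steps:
P(v, d) = -2*v
r = 10055 (r = -5 - 1*(-10060) = -5 + 10060 = 10055)
O = -5386 (O = -2*107 - 5172 = -214 - 5172 = -5386)
(O + b) + r = (-5386 + 24427) + 10055 = 19041 + 10055 = 29096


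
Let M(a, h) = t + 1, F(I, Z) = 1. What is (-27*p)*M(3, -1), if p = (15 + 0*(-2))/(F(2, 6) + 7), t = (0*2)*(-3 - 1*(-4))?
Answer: -405/8 ≈ -50.625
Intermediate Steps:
t = 0 (t = 0*(-3 + 4) = 0*1 = 0)
M(a, h) = 1 (M(a, h) = 0 + 1 = 1)
p = 15/8 (p = (15 + 0*(-2))/(1 + 7) = (15 + 0)/8 = 15*(1/8) = 15/8 ≈ 1.8750)
(-27*p)*M(3, -1) = -27*15/8*1 = -405/8*1 = -405/8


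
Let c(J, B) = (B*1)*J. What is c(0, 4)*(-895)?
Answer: 0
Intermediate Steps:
c(J, B) = B*J
c(0, 4)*(-895) = (4*0)*(-895) = 0*(-895) = 0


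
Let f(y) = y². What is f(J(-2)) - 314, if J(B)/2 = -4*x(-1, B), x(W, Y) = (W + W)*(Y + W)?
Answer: 1990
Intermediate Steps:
x(W, Y) = 2*W*(W + Y) (x(W, Y) = (2*W)*(W + Y) = 2*W*(W + Y))
J(B) = -16 + 16*B (J(B) = 2*(-8*(-1)*(-1 + B)) = 2*(-4*(2 - 2*B)) = 2*(-8 + 8*B) = -16 + 16*B)
f(J(-2)) - 314 = (-16 + 16*(-2))² - 314 = (-16 - 32)² - 314 = (-48)² - 314 = 2304 - 314 = 1990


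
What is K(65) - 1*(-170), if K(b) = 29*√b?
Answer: 170 + 29*√65 ≈ 403.81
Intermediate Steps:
K(65) - 1*(-170) = 29*√65 - 1*(-170) = 29*√65 + 170 = 170 + 29*√65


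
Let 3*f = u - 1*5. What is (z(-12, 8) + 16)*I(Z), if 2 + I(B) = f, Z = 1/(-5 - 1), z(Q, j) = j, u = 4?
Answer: -56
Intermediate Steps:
Z = -⅙ (Z = 1/(-6) = -⅙ ≈ -0.16667)
f = -⅓ (f = (4 - 1*5)/3 = (4 - 5)/3 = (⅓)*(-1) = -⅓ ≈ -0.33333)
I(B) = -7/3 (I(B) = -2 - ⅓ = -7/3)
(z(-12, 8) + 16)*I(Z) = (8 + 16)*(-7/3) = 24*(-7/3) = -56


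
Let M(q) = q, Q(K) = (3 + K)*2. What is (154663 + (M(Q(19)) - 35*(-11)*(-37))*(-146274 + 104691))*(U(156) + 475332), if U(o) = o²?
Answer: 295141318951128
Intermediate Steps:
Q(K) = 6 + 2*K
(154663 + (M(Q(19)) - 35*(-11)*(-37))*(-146274 + 104691))*(U(156) + 475332) = (154663 + ((6 + 2*19) - 35*(-11)*(-37))*(-146274 + 104691))*(156² + 475332) = (154663 + ((6 + 38) + 385*(-37))*(-41583))*(24336 + 475332) = (154663 + (44 - 14245)*(-41583))*499668 = (154663 - 14201*(-41583))*499668 = (154663 + 590520183)*499668 = 590674846*499668 = 295141318951128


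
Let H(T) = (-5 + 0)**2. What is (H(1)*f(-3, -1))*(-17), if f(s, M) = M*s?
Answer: -1275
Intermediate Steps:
H(T) = 25 (H(T) = (-5)**2 = 25)
(H(1)*f(-3, -1))*(-17) = (25*(-1*(-3)))*(-17) = (25*3)*(-17) = 75*(-17) = -1275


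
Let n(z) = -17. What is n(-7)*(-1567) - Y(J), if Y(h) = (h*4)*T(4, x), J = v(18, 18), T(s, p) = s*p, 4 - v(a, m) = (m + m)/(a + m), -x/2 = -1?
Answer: 26543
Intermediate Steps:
x = 2 (x = -2*(-1) = 2)
v(a, m) = 4 - 2*m/(a + m) (v(a, m) = 4 - (m + m)/(a + m) = 4 - 2*m/(a + m))
T(s, p) = p*s
J = 3 (J = 2*(18 + 2*18)/(18 + 18) = 2*(18 + 36)/36 = 2*(1/36)*54 = 3)
Y(h) = 32*h (Y(h) = (h*4)*(2*4) = (4*h)*8 = 32*h)
n(-7)*(-1567) - Y(J) = -17*(-1567) - 32*3 = 26639 - 1*96 = 26639 - 96 = 26543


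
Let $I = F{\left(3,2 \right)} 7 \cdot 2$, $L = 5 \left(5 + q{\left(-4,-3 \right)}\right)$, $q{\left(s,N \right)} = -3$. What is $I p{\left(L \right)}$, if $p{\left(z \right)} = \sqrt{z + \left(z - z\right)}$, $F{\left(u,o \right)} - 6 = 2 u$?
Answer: $168 \sqrt{10} \approx 531.26$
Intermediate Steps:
$F{\left(u,o \right)} = 6 + 2 u$
$L = 10$ ($L = 5 \left(5 - 3\right) = 5 \cdot 2 = 10$)
$I = 168$ ($I = \left(6 + 2 \cdot 3\right) 7 \cdot 2 = \left(6 + 6\right) 7 \cdot 2 = 12 \cdot 7 \cdot 2 = 84 \cdot 2 = 168$)
$p{\left(z \right)} = \sqrt{z}$ ($p{\left(z \right)} = \sqrt{z + 0} = \sqrt{z}$)
$I p{\left(L \right)} = 168 \sqrt{10}$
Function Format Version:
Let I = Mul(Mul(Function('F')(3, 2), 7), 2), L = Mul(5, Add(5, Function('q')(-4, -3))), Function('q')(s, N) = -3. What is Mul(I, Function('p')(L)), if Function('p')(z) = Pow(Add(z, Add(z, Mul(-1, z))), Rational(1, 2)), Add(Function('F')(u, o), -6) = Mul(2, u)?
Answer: Mul(168, Pow(10, Rational(1, 2))) ≈ 531.26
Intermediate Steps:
Function('F')(u, o) = Add(6, Mul(2, u))
L = 10 (L = Mul(5, Add(5, -3)) = Mul(5, 2) = 10)
I = 168 (I = Mul(Mul(Add(6, Mul(2, 3)), 7), 2) = Mul(Mul(Add(6, 6), 7), 2) = Mul(Mul(12, 7), 2) = Mul(84, 2) = 168)
Function('p')(z) = Pow(z, Rational(1, 2)) (Function('p')(z) = Pow(Add(z, 0), Rational(1, 2)) = Pow(z, Rational(1, 2)))
Mul(I, Function('p')(L)) = Mul(168, Pow(10, Rational(1, 2)))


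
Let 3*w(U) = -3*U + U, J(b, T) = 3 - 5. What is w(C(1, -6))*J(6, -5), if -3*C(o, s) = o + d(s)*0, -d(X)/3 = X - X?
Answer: -4/9 ≈ -0.44444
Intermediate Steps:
d(X) = 0 (d(X) = -3*(X - X) = -3*0 = 0)
C(o, s) = -o/3 (C(o, s) = -(o + 0*0)/3 = -(o + 0)/3 = -o/3)
J(b, T) = -2
w(U) = -2*U/3 (w(U) = (-3*U + U)/3 = (-2*U)/3 = -2*U/3)
w(C(1, -6))*J(6, -5) = -(-2)/9*(-2) = -⅔*(-⅓)*(-2) = (2/9)*(-2) = -4/9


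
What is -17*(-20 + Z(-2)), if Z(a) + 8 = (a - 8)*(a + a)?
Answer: -204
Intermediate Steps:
Z(a) = -8 + 2*a*(-8 + a) (Z(a) = -8 + (a - 8)*(a + a) = -8 + (-8 + a)*(2*a) = -8 + 2*a*(-8 + a))
-17*(-20 + Z(-2)) = -17*(-20 + (-8 - 16*(-2) + 2*(-2)**2)) = -17*(-20 + (-8 + 32 + 2*4)) = -17*(-20 + (-8 + 32 + 8)) = -17*(-20 + 32) = -17*12 = -204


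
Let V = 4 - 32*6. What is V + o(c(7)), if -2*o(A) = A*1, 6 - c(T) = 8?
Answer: -187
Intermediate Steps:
c(T) = -2 (c(T) = 6 - 1*8 = 6 - 8 = -2)
o(A) = -A/2
V = -188 (V = 4 - 192 = -188)
V + o(c(7)) = -188 - 1/2*(-2) = -188 + 1 = -187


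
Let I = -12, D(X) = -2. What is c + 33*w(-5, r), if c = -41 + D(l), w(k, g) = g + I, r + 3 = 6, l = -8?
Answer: -340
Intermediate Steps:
r = 3 (r = -3 + 6 = 3)
w(k, g) = -12 + g (w(k, g) = g - 12 = -12 + g)
c = -43 (c = -41 - 2 = -43)
c + 33*w(-5, r) = -43 + 33*(-12 + 3) = -43 + 33*(-9) = -43 - 297 = -340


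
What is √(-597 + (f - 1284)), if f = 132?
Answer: I*√1749 ≈ 41.821*I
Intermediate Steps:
√(-597 + (f - 1284)) = √(-597 + (132 - 1284)) = √(-597 - 1152) = √(-1749) = I*√1749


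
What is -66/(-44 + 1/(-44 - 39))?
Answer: 5478/3653 ≈ 1.4996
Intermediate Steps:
-66/(-44 + 1/(-44 - 39)) = -66/(-44 + 1/(-83)) = -66/(-44 - 1/83) = -66/(-3653/83) = -66*(-83/3653) = 5478/3653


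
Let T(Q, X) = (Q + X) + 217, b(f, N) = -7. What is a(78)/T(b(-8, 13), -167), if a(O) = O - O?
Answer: 0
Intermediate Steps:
T(Q, X) = 217 + Q + X
a(O) = 0
a(78)/T(b(-8, 13), -167) = 0/(217 - 7 - 167) = 0/43 = 0*(1/43) = 0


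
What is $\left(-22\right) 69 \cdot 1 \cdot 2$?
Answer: $-3036$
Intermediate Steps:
$\left(-22\right) 69 \cdot 1 \cdot 2 = \left(-1518\right) 2 = -3036$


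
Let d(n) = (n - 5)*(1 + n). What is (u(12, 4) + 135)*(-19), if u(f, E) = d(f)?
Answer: -4294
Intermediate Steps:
d(n) = (1 + n)*(-5 + n) (d(n) = (-5 + n)*(1 + n) = (1 + n)*(-5 + n))
u(f, E) = -5 + f**2 - 4*f
(u(12, 4) + 135)*(-19) = ((-5 + 12**2 - 4*12) + 135)*(-19) = ((-5 + 144 - 48) + 135)*(-19) = (91 + 135)*(-19) = 226*(-19) = -4294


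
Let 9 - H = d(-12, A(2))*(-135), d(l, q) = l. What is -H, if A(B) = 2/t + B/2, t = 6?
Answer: 1611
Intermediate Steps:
A(B) = 1/3 + B/2 (A(B) = 2/6 + B/2 = 2*(1/6) + B*(1/2) = 1/3 + B/2)
H = -1611 (H = 9 - (-12)*(-135) = 9 - 1*1620 = 9 - 1620 = -1611)
-H = -1*(-1611) = 1611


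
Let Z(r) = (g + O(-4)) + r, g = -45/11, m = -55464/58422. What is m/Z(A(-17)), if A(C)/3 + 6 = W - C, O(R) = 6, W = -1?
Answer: -101684/3417687 ≈ -0.029752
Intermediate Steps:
m = -9244/9737 (m = -55464*1/58422 = -9244/9737 ≈ -0.94937)
g = -45/11 (g = -45*1/11 = -45/11 ≈ -4.0909)
A(C) = -21 - 3*C (A(C) = -18 + 3*(-1 - C) = -18 + (-3 - 3*C) = -21 - 3*C)
Z(r) = 21/11 + r (Z(r) = (-45/11 + 6) + r = 21/11 + r)
m/Z(A(-17)) = -9244/(9737*(21/11 + (-21 - 3*(-17)))) = -9244/(9737*(21/11 + (-21 + 51))) = -9244/(9737*(21/11 + 30)) = -9244/(9737*351/11) = -9244/9737*11/351 = -101684/3417687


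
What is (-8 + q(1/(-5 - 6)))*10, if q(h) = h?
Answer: -890/11 ≈ -80.909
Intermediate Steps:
(-8 + q(1/(-5 - 6)))*10 = (-8 + 1/(-5 - 6))*10 = (-8 + 1/(-11))*10 = (-8 - 1/11)*10 = -89/11*10 = -890/11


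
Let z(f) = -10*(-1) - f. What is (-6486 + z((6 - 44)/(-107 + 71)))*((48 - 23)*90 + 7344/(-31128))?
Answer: -18899685396/1297 ≈ -1.4572e+7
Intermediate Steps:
z(f) = 10 - f
(-6486 + z((6 - 44)/(-107 + 71)))*((48 - 23)*90 + 7344/(-31128)) = (-6486 + (10 - (6 - 44)/(-107 + 71)))*((48 - 23)*90 + 7344/(-31128)) = (-6486 + (10 - (-38)/(-36)))*(25*90 + 7344*(-1/31128)) = (-6486 + (10 - (-38)*(-1)/36))*(2250 - 306/1297) = (-6486 + (10 - 1*19/18))*(2917944/1297) = (-6486 + (10 - 19/18))*(2917944/1297) = (-6486 + 161/18)*(2917944/1297) = -116587/18*2917944/1297 = -18899685396/1297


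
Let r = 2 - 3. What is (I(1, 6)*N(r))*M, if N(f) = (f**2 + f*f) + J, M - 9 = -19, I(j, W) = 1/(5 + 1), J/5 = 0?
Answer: -10/3 ≈ -3.3333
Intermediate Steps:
J = 0 (J = 5*0 = 0)
I(j, W) = 1/6
M = -10 (M = 9 - 19 = -10)
r = -1
N(f) = 2*f**2 (N(f) = (f**2 + f*f) + 0 = (f**2 + f**2) + 0 = 2*f**2 + 0 = 2*f**2)
(I(1, 6)*N(r))*M = ((2*(-1)**2)/6)*(-10) = ((2*1)/6)*(-10) = ((1/6)*2)*(-10) = (1/3)*(-10) = -10/3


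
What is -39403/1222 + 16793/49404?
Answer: -74082491/2321988 ≈ -31.905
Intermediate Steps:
-39403/1222 + 16793/49404 = -39403*1/1222 + 16793*(1/49404) = -3031/94 + 16793/49404 = -74082491/2321988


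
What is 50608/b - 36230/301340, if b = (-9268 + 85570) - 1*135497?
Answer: -1739484957/1783782130 ≈ -0.97517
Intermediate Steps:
b = -59195 (b = 76302 - 135497 = -59195)
50608/b - 36230/301340 = 50608/(-59195) - 36230/301340 = 50608*(-1/59195) - 36230*1/301340 = -50608/59195 - 3623/30134 = -1739484957/1783782130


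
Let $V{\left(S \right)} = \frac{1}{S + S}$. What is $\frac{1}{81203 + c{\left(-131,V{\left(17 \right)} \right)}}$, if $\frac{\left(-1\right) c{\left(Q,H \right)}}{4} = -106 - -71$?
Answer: $\frac{1}{81343} \approx 1.2294 \cdot 10^{-5}$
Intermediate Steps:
$V{\left(S \right)} = \frac{1}{2 S}$
$c{\left(Q,H \right)} = 140$ ($c{\left(Q,H \right)} = - 4 \left(-106 - -71\right) = - 4 \left(-106 + 71\right) = \left(-4\right) \left(-35\right) = 140$)
$\frac{1}{81203 + c{\left(-131,V{\left(17 \right)} \right)}} = \frac{1}{81203 + 140} = \frac{1}{81343}$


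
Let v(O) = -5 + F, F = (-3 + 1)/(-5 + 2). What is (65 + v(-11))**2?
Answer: 33124/9 ≈ 3680.4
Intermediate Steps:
F = 2/3 (F = -2/(-3) = -2*(-1/3) = 2/3 ≈ 0.66667)
v(O) = -13/3 (v(O) = -5 + 2/3 = -13/3)
(65 + v(-11))**2 = (65 - 13/3)**2 = (182/3)**2 = 33124/9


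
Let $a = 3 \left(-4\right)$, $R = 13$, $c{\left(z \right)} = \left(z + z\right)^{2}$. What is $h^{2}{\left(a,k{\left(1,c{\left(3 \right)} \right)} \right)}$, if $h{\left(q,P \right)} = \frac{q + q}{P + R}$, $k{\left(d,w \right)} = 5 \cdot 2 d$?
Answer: $\frac{576}{529} \approx 1.0888$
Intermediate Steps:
$c{\left(z \right)} = 4 z^{2}$ ($c{\left(z \right)} = \left(2 z\right)^{2} = 4 z^{2}$)
$k{\left(d,w \right)} = 10 d$
$a = -12$
$h{\left(q,P \right)} = \frac{2 q}{13 + P}$ ($h{\left(q,P \right)} = \frac{q + q}{P + 13} = \frac{2 q}{13 + P}$)
$h^{2}{\left(a,k{\left(1,c{\left(3 \right)} \right)} \right)} = \left(2 \left(-12\right) \frac{1}{13 + 10 \cdot 1}\right)^{2} = \left(2 \left(-12\right) \frac{1}{13 + 10}\right)^{2} = \left(2 \left(-12\right) \frac{1}{23}\right)^{2} = \left(- \frac{24}{23}\right)^{2} = \frac{576}{529}$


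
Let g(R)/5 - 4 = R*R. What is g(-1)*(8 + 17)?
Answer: 625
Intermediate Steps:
g(R) = 20 + 5*R**2 (g(R) = 20 + 5*(R*R) = 20 + 5*R**2)
g(-1)*(8 + 17) = (20 + 5*(-1)**2)*(8 + 17) = (20 + 5*1)*25 = (20 + 5)*25 = 25*25 = 625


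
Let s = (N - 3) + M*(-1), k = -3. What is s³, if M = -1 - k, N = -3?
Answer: -512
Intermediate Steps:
M = 2 (M = -1 - 1*(-3) = -1 + 3 = 2)
s = -8 (s = (-3 - 3) + 2*(-1) = -6 - 2 = -8)
s³ = (-8)³ = -512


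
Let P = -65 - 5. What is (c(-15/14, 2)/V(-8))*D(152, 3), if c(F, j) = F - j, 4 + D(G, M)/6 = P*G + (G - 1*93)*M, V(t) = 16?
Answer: 1350243/112 ≈ 12056.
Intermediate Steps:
P = -70
D(G, M) = -24 - 420*G + 6*M*(-93 + G) (D(G, M) = -24 + 6*(-70*G + (G - 1*93)*M) = -24 + 6*(-70*G + (G - 93)*M) = -24 + 6*(-70*G + (-93 + G)*M) = -24 + 6*(-70*G + M*(-93 + G)) = -24 + (-420*G + 6*M*(-93 + G)) = -24 - 420*G + 6*M*(-93 + G))
(c(-15/14, 2)/V(-8))*D(152, 3) = ((-15/14 - 1*2)/16)*(-24 - 558*3 - 420*152 + 6*152*3) = ((-15*1/14 - 2)*(1/16))*(-24 - 1674 - 63840 + 2736) = ((-15/14 - 2)*(1/16))*(-62802) = -43/14*1/16*(-62802) = -43/224*(-62802) = 1350243/112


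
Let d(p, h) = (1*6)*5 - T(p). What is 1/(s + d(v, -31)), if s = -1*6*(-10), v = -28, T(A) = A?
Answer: 1/118 ≈ 0.0084746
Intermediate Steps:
s = 60 (s = -6*(-10) = 60)
d(p, h) = 30 - p (d(p, h) = (1*6)*5 - p = 6*5 - p = 30 - p)
1/(s + d(v, -31)) = 1/(60 + (30 - 1*(-28))) = 1/(60 + (30 + 28)) = 1/(60 + 58) = 1/118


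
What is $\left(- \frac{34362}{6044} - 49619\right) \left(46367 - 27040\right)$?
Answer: $- \frac{2898388997273}{3022} \approx -9.591 \cdot 10^{8}$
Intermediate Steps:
$\left(- \frac{34362}{6044} - 49619\right) \left(46367 - 27040\right) = \left(\left(-34362\right) \frac{1}{6044} - 49619\right) 19327 = \left(- \frac{17181}{3022} - 49619\right) 19327 = \left(- \frac{149965799}{3022}\right) 19327 = - \frac{2898388997273}{3022}$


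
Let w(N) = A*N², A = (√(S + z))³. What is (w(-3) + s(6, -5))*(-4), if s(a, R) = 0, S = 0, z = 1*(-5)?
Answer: 180*I*√5 ≈ 402.49*I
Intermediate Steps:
z = -5
A = -5*I*√5 (A = (√(0 - 5))³ = (√(-5))³ = (I*√5)³ = -5*I*√5 ≈ -11.18*I)
w(N) = -5*I*√5*N² (w(N) = (-5*I*√5)*N² = -5*I*√5*N²)
(w(-3) + s(6, -5))*(-4) = (-5*I*√5*(-3)² + 0)*(-4) = (-5*I*√5*9 + 0)*(-4) = (-45*I*√5 + 0)*(-4) = -45*I*√5*(-4) = 180*I*√5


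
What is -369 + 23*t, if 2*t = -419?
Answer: -10375/2 ≈ -5187.5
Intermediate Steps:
t = -419/2 (t = (½)*(-419) = -419/2 ≈ -209.50)
-369 + 23*t = -369 + 23*(-419/2) = -369 - 9637/2 = -10375/2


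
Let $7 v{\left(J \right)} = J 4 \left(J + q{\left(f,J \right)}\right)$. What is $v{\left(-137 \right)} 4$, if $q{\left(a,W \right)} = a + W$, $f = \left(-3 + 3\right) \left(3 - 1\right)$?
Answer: $\frac{600608}{7} \approx 85801.0$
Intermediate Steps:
$f = 0$ ($f = 0 \cdot 2 = 0$)
$q{\left(a,W \right)} = W + a$
$v{\left(J \right)} = \frac{8 J^{2}}{7}$ ($v{\left(J \right)} = \frac{J 4 \left(J + \left(J + 0\right)\right)}{7} = \frac{J 4 \left(J + J\right)}{7} = \frac{J 4 \cdot 2 J}{7} = \frac{J 8 J}{7} = \frac{8 J^{2}}{7}$)
$v{\left(-137 \right)} 4 = \frac{8 \left(-137\right)^{2}}{7} \cdot 4 = \frac{8}{7} \cdot 18769 \cdot 4 = \frac{150152}{7} \cdot 4 = \frac{600608}{7}$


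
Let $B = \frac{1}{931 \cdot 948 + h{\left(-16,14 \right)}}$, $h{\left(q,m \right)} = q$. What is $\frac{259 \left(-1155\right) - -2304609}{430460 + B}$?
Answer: $\frac{1769966373408}{379911943121} \approx 4.6589$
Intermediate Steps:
$B = \frac{1}{882572}$ ($B = \frac{1}{931 \cdot 948 - 16} = \frac{1}{882588 - 16} = \frac{1}{882572} \approx 1.1331 \cdot 10^{-6}$)
$\frac{259 \left(-1155\right) - -2304609}{430460 + B} = \frac{259 \left(-1155\right) - -2304609}{430460 + \frac{1}{882572}} = \frac{-299145 + \left(-155857 + 2460466\right)}{\frac{379911943121}{882572}} = \left(-299145 + 2304609\right) \frac{882572}{379911943121} = 2005464 \cdot \frac{882572}{379911943121} = \frac{1769966373408}{379911943121}$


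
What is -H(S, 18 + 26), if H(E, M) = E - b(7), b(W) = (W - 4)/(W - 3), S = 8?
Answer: -29/4 ≈ -7.2500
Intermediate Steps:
b(W) = (-4 + W)/(-3 + W)
H(E, M) = -¾ + E (H(E, M) = E - (-4 + 7)/(-3 + 7) = E - 3/4 = E - 1*¾ = E - ¾ = -¾ + E)
-H(S, 18 + 26) = -(-¾ + 8) = -1*29/4 = -29/4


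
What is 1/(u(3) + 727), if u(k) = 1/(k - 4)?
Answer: 1/726 ≈ 0.0013774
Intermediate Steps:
u(k) = 1/(-4 + k)
1/(u(3) + 727) = 1/(1/(-4 + 3) + 727) = 1/(1/(-1) + 727) = 1/(-1 + 727) = 1/726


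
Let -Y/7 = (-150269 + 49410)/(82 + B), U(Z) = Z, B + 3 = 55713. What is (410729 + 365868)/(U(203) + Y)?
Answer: 3938899984/1093799 ≈ 3601.1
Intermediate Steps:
B = 55710 (B = -3 + 55713 = 55710)
Y = 64183/5072 (Y = -7*(-150269 + 49410)/(82 + 55710) = -(-706013)/55792 = -7*(-9169/5072) = 64183/5072 ≈ 12.654)
(410729 + 365868)/(U(203) + Y) = (410729 + 365868)/(203 + 64183/5072) = 776597/(1093799/5072) = 776597*(5072/1093799) = 3938899984/1093799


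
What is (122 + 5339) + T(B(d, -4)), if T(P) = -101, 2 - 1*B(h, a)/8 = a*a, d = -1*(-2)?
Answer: 5360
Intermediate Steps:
d = 2
B(h, a) = 16 - 8*a**2 (B(h, a) = 16 - 8*a*a = 16 - 8*a**2)
(122 + 5339) + T(B(d, -4)) = (122 + 5339) - 101 = 5461 - 101 = 5360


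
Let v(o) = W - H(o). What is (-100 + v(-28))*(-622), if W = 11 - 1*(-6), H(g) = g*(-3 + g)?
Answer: 591522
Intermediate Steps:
W = 17 (W = 11 + 6 = 17)
v(o) = 17 - o*(-3 + o)
(-100 + v(-28))*(-622) = (-100 + (17 - 1*(-28)*(-3 - 28)))*(-622) = (-100 + (17 - 1*(-28)*(-31)))*(-622) = (-100 + (17 - 868))*(-622) = (-100 - 851)*(-622) = -951*(-622) = 591522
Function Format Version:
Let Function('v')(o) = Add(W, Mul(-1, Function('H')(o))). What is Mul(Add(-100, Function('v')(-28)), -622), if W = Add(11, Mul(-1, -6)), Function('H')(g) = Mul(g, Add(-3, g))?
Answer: 591522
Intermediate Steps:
W = 17 (W = Add(11, 6) = 17)
Function('v')(o) = Add(17, Mul(-1, o, Add(-3, o))) (Function('v')(o) = Add(17, Mul(-1, Mul(o, Add(-3, o)))) = Add(17, Mul(-1, o, Add(-3, o))))
Mul(Add(-100, Function('v')(-28)), -622) = Mul(Add(-100, Add(17, Mul(-1, -28, Add(-3, -28)))), -622) = Mul(Add(-100, Add(17, Mul(-1, -28, -31))), -622) = Mul(Add(-100, Add(17, -868)), -622) = Mul(Add(-100, -851), -622) = Mul(-951, -622) = 591522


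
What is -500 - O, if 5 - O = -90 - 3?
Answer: -598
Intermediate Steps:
O = 98 (O = 5 - (-90 - 3) = 5 - 1*(-93) = 5 + 93 = 98)
-500 - O = -500 - 1*98 = -500 - 98 = -598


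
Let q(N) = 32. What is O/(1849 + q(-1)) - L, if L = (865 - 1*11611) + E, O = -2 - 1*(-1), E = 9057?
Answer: 3177008/1881 ≈ 1689.0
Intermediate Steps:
O = -1 (O = -2 + 1 = -1)
L = -1689 (L = (865 - 1*11611) + 9057 = (865 - 11611) + 9057 = -10746 + 9057 = -1689)
O/(1849 + q(-1)) - L = -1/(1849 + 32) - 1*(-1689) = -1/1881 + 1689 = 3177008/1881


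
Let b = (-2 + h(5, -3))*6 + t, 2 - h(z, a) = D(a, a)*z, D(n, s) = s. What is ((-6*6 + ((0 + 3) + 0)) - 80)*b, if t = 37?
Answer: -14351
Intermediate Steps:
h(z, a) = 2 - a*z
b = 127 (b = (-2 + (2 - 1*(-3)*5))*6 + 37 = (-2 + (2 + 15))*6 + 37 = (-2 + 17)*6 + 37 = 15*6 + 37 = 90 + 37 = 127)
((-6*6 + ((0 + 3) + 0)) - 80)*b = ((-6*6 + ((0 + 3) + 0)) - 80)*127 = ((-36 + (3 + 0)) - 80)*127 = ((-36 + 3) - 80)*127 = (-33 - 80)*127 = -113*127 = -14351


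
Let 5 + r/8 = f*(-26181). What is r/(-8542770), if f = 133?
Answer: 13928312/4271385 ≈ 3.2608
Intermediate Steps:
r = -27856624 (r = -40 + 8*(133*(-26181)) = -40 + 8*(-3482073) = -40 - 27856584 = -27856624)
r/(-8542770) = -27856624/(-8542770) = -27856624*(-1/8542770) = 13928312/4271385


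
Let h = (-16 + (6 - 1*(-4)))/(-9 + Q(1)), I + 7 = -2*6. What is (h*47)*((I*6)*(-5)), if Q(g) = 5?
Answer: 40185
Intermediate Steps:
I = -19 (I = -7 - 2*6 = -7 - 12 = -19)
h = 3/2 (h = (-16 + (6 - 1*(-4)))/(-9 + 5) = (-16 + (6 + 4))/(-4) = (-16 + 10)*(-¼) = -6*(-¼) = 3/2 ≈ 1.5000)
(h*47)*((I*6)*(-5)) = ((3/2)*47)*(-19*6*(-5)) = 141*(-114*(-5))/2 = (141/2)*570 = 40185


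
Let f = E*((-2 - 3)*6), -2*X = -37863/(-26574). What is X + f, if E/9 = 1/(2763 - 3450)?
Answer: -1295769/4056964 ≈ -0.31939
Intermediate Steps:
E = -3/229 (E = 9/(2763 - 3450) = 9/(-687) = 9*(-1/687) = -3/229 ≈ -0.013100)
X = -12621/17716 (X = -(-37863)/(2*(-26574)) = -(-37863)*(-1)/(2*26574) = -½*12621/8858 = -12621/17716 ≈ -0.71241)
f = 90/229 (f = -3*(-2 - 3)*6/229 = -(-15)*6/229 = -3/229*(-30) = 90/229 ≈ 0.39301)
X + f = -12621/17716 + 90/229 = -1295769/4056964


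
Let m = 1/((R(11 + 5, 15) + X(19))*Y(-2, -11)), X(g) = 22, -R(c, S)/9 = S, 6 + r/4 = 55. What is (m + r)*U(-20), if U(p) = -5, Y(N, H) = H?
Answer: -1218145/1243 ≈ -980.00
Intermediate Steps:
r = 196 (r = -24 + 4*55 = -24 + 220 = 196)
R(c, S) = -9*S
m = 1/1243 (m = 1/((-9*15 + 22)*(-11)) = -1/11/(-135 + 22) = -1/11/(-113) = -1/113*(-1/11) = 1/1243 ≈ 0.00080451)
(m + r)*U(-20) = (1/1243 + 196)*(-5) = (243629/1243)*(-5) = -1218145/1243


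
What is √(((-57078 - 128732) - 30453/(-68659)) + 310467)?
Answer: 2*√146910613501786/68659 ≈ 353.07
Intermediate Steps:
√(((-57078 - 128732) - 30453/(-68659)) + 310467) = √((-185810 - 30453*(-1/68659)) + 310467) = √((-185810 + 30453/68659) + 310467) = √(-12757498337/68659 + 310467) = √(8558855416/68659) = 2*√146910613501786/68659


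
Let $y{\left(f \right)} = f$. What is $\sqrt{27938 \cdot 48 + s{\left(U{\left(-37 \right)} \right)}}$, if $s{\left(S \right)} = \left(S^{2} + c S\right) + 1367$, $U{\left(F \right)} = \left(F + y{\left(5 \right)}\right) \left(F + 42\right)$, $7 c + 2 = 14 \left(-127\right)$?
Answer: $\frac{\sqrt{69025159}}{7} \approx 1186.9$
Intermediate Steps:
$c = - \frac{1780}{7}$ ($c = - \frac{2}{7} + \frac{14 \left(-127\right)}{7} = - \frac{2}{7} + \frac{1}{7} \left(-1778\right) = - \frac{2}{7} - 254 = - \frac{1780}{7} \approx -254.29$)
$U{\left(F \right)} = \left(5 + F\right) \left(42 + F\right)$ ($U{\left(F \right)} = \left(F + 5\right) \left(F + 42\right) = \left(5 + F\right) \left(42 + F\right)$)
$s{\left(S \right)} = 1367 + S^{2} - \frac{1780 S}{7}$ ($s{\left(S \right)} = \left(S^{2} - \frac{1780 S}{7}\right) + 1367 = 1367 + S^{2} - \frac{1780 S}{7}$)
$\sqrt{27938 \cdot 48 + s{\left(U{\left(-37 \right)} \right)}} = \sqrt{27938 \cdot 48 + \left(1367 + \left(210 + \left(-37\right)^{2} + 47 \left(-37\right)\right)^{2} - \frac{1780 \left(210 + \left(-37\right)^{2} + 47 \left(-37\right)\right)}{7}\right)} = \sqrt{1341024 + \left(1367 + \left(210 + 1369 - 1739\right)^{2} - \frac{1780 \left(210 + 1369 - 1739\right)}{7}\right)} = \sqrt{1341024 + \left(1367 + \left(-160\right)^{2} - - \frac{284800}{7}\right)} = \sqrt{1341024 + \left(1367 + 25600 + \frac{284800}{7}\right)} = \sqrt{1341024 + \frac{473569}{7}} = \sqrt{\frac{9860737}{7}} = \frac{\sqrt{69025159}}{7}$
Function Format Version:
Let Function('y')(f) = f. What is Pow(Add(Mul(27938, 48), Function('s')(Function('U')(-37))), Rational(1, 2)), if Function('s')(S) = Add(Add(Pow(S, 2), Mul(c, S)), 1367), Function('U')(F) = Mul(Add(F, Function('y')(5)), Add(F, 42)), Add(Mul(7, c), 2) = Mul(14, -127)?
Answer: Mul(Rational(1, 7), Pow(69025159, Rational(1, 2))) ≈ 1186.9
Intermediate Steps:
c = Rational(-1780, 7) (c = Add(Rational(-2, 7), Mul(Rational(1, 7), Mul(14, -127))) = Add(Rational(-2, 7), Mul(Rational(1, 7), -1778)) = Add(Rational(-2, 7), -254) = Rational(-1780, 7) ≈ -254.29)
Function('U')(F) = Mul(Add(5, F), Add(42, F)) (Function('U')(F) = Mul(Add(F, 5), Add(F, 42)) = Mul(Add(5, F), Add(42, F)))
Function('s')(S) = Add(1367, Pow(S, 2), Mul(Rational(-1780, 7), S)) (Function('s')(S) = Add(Add(Pow(S, 2), Mul(Rational(-1780, 7), S)), 1367) = Add(1367, Pow(S, 2), Mul(Rational(-1780, 7), S)))
Pow(Add(Mul(27938, 48), Function('s')(Function('U')(-37))), Rational(1, 2)) = Pow(Add(Mul(27938, 48), Add(1367, Pow(Add(210, Pow(-37, 2), Mul(47, -37)), 2), Mul(Rational(-1780, 7), Add(210, Pow(-37, 2), Mul(47, -37))))), Rational(1, 2)) = Pow(Add(1341024, Add(1367, Pow(Add(210, 1369, -1739), 2), Mul(Rational(-1780, 7), Add(210, 1369, -1739)))), Rational(1, 2)) = Pow(Add(1341024, Add(1367, Pow(-160, 2), Mul(Rational(-1780, 7), -160))), Rational(1, 2)) = Pow(Add(1341024, Add(1367, 25600, Rational(284800, 7))), Rational(1, 2)) = Pow(Add(1341024, Rational(473569, 7)), Rational(1, 2)) = Pow(Rational(9860737, 7), Rational(1, 2)) = Mul(Rational(1, 7), Pow(69025159, Rational(1, 2)))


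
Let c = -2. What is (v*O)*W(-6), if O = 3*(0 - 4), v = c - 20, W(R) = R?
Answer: -1584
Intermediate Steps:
v = -22 (v = -2 - 20 = -22)
O = -12 (O = 3*(-4) = -12)
(v*O)*W(-6) = -22*(-12)*(-6) = 264*(-6) = -1584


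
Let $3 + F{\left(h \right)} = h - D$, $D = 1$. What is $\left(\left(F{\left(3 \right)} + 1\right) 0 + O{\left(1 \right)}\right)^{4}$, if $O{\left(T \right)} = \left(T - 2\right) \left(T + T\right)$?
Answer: $16$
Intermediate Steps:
$F{\left(h \right)} = -4 + h$ ($F{\left(h \right)} = -3 + \left(h - 1\right) = -3 + \left(-1 + h\right) = -4 + h$)
$O{\left(T \right)} = 2 T \left(-2 + T\right)$ ($O{\left(T \right)} = \left(-2 + T\right) 2 T = 2 T \left(-2 + T\right)$)
$\left(\left(F{\left(3 \right)} + 1\right) 0 + O{\left(1 \right)}\right)^{4} = \left(\left(\left(-4 + 3\right) + 1\right) 0 + 2 \cdot 1 \left(-2 + 1\right)\right)^{4} = \left(\left(-1 + 1\right) 0 + 2 \cdot 1 \left(-1\right)\right)^{4} = \left(0 \cdot 0 - 2\right)^{4} = \left(0 - 2\right)^{4} = \left(-2\right)^{4} = 16$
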